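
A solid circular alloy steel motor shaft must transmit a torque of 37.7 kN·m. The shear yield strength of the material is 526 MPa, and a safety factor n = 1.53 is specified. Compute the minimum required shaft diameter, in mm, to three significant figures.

Allowable shear stress τ_allow = 526/1.53 = 343.8 MPa.
For a solid shaft τ = 16T/(πd³), so d³ = 16T/(π τ_allow) = 16×3.7700×10^7/(π×343.8) = 558500 mm³.
d = (558500)^(1/3) = 82.35 mm.

d = 82.4 mm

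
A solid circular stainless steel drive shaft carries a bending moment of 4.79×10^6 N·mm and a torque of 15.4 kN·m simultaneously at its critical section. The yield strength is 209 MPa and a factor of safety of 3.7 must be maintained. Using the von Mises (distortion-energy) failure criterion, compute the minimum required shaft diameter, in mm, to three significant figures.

σ_allow = σ_y/n = 209/3.7 = 56.49 MPa.
For a solid shaft σ_b = 32M/(πd³) and τ = 16T/(πd³), so the von Mises stress is σ' = (16/πd³)·√(4M²+3T²).
√(4M²+3T²) = √(4×(4.790×10^6)² + 3×(1.540×10^7)²) = 2.834×10^7 N·mm.
d³ = 16×2.834×10^7/(π×56.49) = 2.555×10^6 mm³.
d = 136.7 mm.

d = 137 mm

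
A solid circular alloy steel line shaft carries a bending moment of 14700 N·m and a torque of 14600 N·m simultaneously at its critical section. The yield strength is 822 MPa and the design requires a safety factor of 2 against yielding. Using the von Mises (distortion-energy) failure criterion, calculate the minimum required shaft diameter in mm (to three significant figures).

d = 78.3 mm

σ_allow = σ_y/n = 822/2 = 411.0 MPa.
For a solid shaft σ_b = 32M/(πd³) and τ = 16T/(πd³), so the von Mises stress is σ' = (16/πd³)·√(4M²+3T²).
√(4M²+3T²) = √(4×(1.470×10^7)² + 3×(1.460×10^7)²) = 3.878×10^7 N·mm.
d³ = 16×3.878×10^7/(π×411.0) = 480500 mm³.
d = 78.33 mm.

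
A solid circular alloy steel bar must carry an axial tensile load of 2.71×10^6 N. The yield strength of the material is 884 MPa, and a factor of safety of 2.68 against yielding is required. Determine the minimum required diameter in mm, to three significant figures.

Allowable stress σ_allow = 884/2.68 = 329.9 MPa.
Required area A = F/σ_allow = 2710000/329.9 = 8216 mm².
A = πd²/4 → d = √(4A/π) = 102.3 mm.

d = 102 mm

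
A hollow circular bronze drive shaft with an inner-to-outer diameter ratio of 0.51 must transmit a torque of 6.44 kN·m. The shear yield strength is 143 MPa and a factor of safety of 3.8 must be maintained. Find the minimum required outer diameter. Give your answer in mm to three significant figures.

τ_allow = 143/3.8 = 37.63 MPa.
For a hollow shaft τ = 16T/[πd_o³(1−k⁴)] with k = 0.51, so 1−k⁴ = 0.9323.
d_o³ = 16T/[π τ_allow (1−k⁴)] = 16×6440000/(π×37.63×0.9323) = 934800 mm³.
d_o = 97.78 mm.

d_o = 97.8 mm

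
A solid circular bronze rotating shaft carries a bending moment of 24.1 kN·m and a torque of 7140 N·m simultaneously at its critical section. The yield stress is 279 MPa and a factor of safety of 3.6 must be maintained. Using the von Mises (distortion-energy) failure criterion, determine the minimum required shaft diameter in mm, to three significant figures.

σ_allow = σ_y/n = 279/3.6 = 77.50 MPa.
For a solid shaft σ_b = 32M/(πd³) and τ = 16T/(πd³), so the von Mises stress is σ' = (16/πd³)·√(4M²+3T²).
√(4M²+3T²) = √(4×(2.410×10^7)² + 3×(7.140×10^6)²) = 4.976×10^7 N·mm.
d³ = 16×4.976×10^7/(π×77.50) = 3.270×10^6 mm³.
d = 148.4 mm.

d = 148 mm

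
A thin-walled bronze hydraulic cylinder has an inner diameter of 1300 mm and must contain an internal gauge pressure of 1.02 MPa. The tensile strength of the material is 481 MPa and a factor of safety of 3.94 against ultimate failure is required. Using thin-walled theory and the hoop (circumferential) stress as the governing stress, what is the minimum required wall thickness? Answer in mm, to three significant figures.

t = 5.43 mm

σ_allow = 481/3.94 = 122.1 MPa.
Hoop stress σ_h = pD/(2t), so t = pD/(2σ_allow) = 1.02×1300/(2×122.1) = 5.431 mm.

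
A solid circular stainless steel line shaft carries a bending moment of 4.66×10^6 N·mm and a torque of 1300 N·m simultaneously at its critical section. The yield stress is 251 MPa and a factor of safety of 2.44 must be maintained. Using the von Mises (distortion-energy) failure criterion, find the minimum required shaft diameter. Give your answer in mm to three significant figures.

σ_allow = σ_y/n = 251/2.44 = 102.9 MPa.
For a solid shaft σ_b = 32M/(πd³) and τ = 16T/(πd³), so the von Mises stress is σ' = (16/πd³)·√(4M²+3T²).
√(4M²+3T²) = √(4×(4.660×10^6)² + 3×(1.300×10^6)²) = 9.588×10^6 N·mm.
d³ = 16×9.588×10^6/(π×102.9) = 474700 mm³.
d = 78.01 mm.

d = 78.0 mm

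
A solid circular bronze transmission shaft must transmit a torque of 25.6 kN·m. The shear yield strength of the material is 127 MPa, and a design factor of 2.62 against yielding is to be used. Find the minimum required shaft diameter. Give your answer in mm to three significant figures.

d = 139 mm

Allowable shear stress τ_allow = 127/2.62 = 48.47 MPa.
For a solid shaft τ = 16T/(πd³), so d³ = 16T/(π τ_allow) = 16×2.5600×10^7/(π×48.47) = 2.690×10^6 mm³.
d = (2.690×10^6)^(1/3) = 139.1 mm.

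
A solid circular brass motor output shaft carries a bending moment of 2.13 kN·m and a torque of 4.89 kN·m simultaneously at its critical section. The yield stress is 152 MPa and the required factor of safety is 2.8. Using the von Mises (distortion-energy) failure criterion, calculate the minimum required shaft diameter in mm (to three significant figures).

σ_allow = σ_y/n = 152/2.8 = 54.29 MPa.
For a solid shaft σ_b = 32M/(πd³) and τ = 16T/(πd³), so the von Mises stress is σ' = (16/πd³)·√(4M²+3T²).
√(4M²+3T²) = √(4×(2.130×10^6)² + 3×(4.890×10^6)²) = 9.481×10^6 N·mm.
d³ = 16×9.481×10^6/(π×54.29) = 889500 mm³.
d = 96.17 mm.

d = 96.2 mm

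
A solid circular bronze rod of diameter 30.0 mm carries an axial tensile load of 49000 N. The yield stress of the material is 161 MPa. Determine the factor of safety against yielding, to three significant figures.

A = πd²/4 = 706.9 mm².
σ = F/A = 49000/706.9 = 69.32 MPa.
n = 161/69.32 = 2.323.

n = 2.32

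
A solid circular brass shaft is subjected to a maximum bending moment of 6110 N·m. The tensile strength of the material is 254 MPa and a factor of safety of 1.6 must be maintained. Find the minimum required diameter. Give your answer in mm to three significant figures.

σ_allow = 254/1.6 = 158.8 MPa.
For a solid circular section σ = 32M/(πd³), so d³ = 32M/(π σ_allow) = 32×6110000/(π×158.8) = 392000 mm³.
d = 73.19 mm.

d = 73.2 mm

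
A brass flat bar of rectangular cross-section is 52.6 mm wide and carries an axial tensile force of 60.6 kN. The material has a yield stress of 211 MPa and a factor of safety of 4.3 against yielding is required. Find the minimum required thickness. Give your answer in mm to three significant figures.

t = 23.5 mm

σ_allow = 211/4.3 = 49.07 MPa.
Required area A = F/σ_allow = 60600/49.07 = 1235 mm².
t = A/w = 1235/52.6 = 23.48 mm.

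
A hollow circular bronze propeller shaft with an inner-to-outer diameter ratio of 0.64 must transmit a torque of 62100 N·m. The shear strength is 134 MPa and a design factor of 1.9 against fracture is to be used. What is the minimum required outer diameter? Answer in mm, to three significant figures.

d_o = 175 mm

τ_allow = 134/1.9 = 70.53 MPa.
For a hollow shaft τ = 16T/[πd_o³(1−k⁴)] with k = 0.64, so 1−k⁴ = 0.8322.
d_o³ = 16T/[π τ_allow (1−k⁴)] = 16×6.2100×10^7/(π×70.53×0.8322) = 5.389×10^6 mm³.
d_o = 175.3 mm.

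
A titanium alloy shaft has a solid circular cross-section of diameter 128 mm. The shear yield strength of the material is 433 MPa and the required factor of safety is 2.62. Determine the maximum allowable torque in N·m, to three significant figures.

τ_allow = 433/2.62 = 165.3 MPa.
For a solid shaft T_allow = τ_allow·πd³/16; πd³/16 = π×128³/16 = 411800 mm³.
T_allow = 165.3×411800 = 6.805×10^7 N·mm = 68050 N·m.

T_allow = 68100 N·m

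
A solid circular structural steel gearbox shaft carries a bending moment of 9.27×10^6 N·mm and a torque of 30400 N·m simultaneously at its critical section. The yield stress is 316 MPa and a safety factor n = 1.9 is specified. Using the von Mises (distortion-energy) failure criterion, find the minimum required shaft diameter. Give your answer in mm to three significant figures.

d = 120 mm

σ_allow = σ_y/n = 316/1.9 = 166.3 MPa.
For a solid shaft σ_b = 32M/(πd³) and τ = 16T/(πd³), so the von Mises stress is σ' = (16/πd³)·√(4M²+3T²).
√(4M²+3T²) = √(4×(9.270×10^6)² + 3×(3.040×10^7)²) = 5.582×10^7 N·mm.
d³ = 16×5.582×10^7/(π×166.3) = 1.709×10^6 mm³.
d = 119.6 mm.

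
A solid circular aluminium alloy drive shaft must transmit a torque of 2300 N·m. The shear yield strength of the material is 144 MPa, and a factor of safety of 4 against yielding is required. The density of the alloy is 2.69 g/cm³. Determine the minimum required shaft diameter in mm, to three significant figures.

d = 68.8 mm

Allowable shear stress τ_allow = 144/4 = 36.00 MPa.
For a solid shaft τ = 16T/(πd³), so d³ = 16T/(π τ_allow) = 16×2300000/(π×36.00) = 325400 mm³.
d = (325400)^(1/3) = 68.78 mm.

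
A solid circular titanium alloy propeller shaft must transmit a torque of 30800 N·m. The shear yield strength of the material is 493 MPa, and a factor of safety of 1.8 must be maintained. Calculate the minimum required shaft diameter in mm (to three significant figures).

d = 83.0 mm

Allowable shear stress τ_allow = 493/1.8 = 273.9 MPa.
For a solid shaft τ = 16T/(πd³), so d³ = 16T/(π τ_allow) = 16×3.0800×10^7/(π×273.9) = 572700 mm³.
d = (572700)^(1/3) = 83.05 mm.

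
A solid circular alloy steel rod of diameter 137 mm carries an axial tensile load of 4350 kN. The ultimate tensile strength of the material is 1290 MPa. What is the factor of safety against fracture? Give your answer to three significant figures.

n = 4.37

A = πd²/4 = 14740 mm².
σ = F/A = 4350000/14740 = 295.1 MPa.
n = 1290/295.1 = 4.372.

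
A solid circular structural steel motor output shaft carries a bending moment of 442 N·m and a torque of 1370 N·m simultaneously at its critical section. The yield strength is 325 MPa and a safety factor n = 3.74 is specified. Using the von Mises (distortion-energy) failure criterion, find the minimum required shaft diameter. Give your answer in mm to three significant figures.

d = 52.9 mm

σ_allow = σ_y/n = 325/3.74 = 86.90 MPa.
For a solid shaft σ_b = 32M/(πd³) and τ = 16T/(πd³), so the von Mises stress is σ' = (16/πd³)·√(4M²+3T²).
√(4M²+3T²) = √(4×(442000)² + 3×(1.370×10^6)²) = 2.532×10^6 N·mm.
d³ = 16×2.532×10^6/(π×86.90) = 148400 mm³.
d = 52.94 mm.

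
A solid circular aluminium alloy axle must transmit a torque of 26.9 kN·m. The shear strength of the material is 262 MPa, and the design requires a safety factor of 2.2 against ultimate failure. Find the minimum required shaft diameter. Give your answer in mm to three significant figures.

Allowable shear stress τ_allow = 262/2.2 = 119.1 MPa.
For a solid shaft τ = 16T/(πd³), so d³ = 16T/(π τ_allow) = 16×2.6900×10^7/(π×119.1) = 1.150×10^6 mm³.
d = (1.150×10^6)^(1/3) = 104.8 mm.

d = 105 mm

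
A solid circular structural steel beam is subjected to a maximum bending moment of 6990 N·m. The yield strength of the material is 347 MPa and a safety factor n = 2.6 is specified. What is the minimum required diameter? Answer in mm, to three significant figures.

σ_allow = 347/2.6 = 133.5 MPa.
For a solid circular section σ = 32M/(πd³), so d³ = 32M/(π σ_allow) = 32×6990000/(π×133.5) = 533500 mm³.
d = 81.10 mm.

d = 81.1 mm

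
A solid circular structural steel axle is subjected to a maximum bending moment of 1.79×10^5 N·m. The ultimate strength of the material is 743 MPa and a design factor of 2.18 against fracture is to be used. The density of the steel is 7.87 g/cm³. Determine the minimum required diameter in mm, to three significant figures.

σ_allow = 743/2.18 = 340.8 MPa.
For a solid circular section σ = 32M/(πd³), so d³ = 32M/(π σ_allow) = 32×1.7900×10^8/(π×340.8) = 5.350×10^6 mm³.
d = 174.9 mm.

d = 175 mm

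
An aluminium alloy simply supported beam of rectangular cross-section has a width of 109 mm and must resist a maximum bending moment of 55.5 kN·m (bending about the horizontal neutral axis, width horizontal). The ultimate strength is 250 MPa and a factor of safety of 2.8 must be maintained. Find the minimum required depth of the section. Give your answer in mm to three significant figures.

σ_allow = 250/2.8 = 89.29 MPa.
For a rectangular section σ = 6M/(bh²), so h² = 6M/(b σ_allow) = 6×5.5500×10^7/(109×89.29) = 34220 mm².
h = 185.0 mm.

h = 185 mm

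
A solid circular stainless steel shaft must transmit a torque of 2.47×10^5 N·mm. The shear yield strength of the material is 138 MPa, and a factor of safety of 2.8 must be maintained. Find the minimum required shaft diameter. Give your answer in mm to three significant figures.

Allowable shear stress τ_allow = 138/2.8 = 49.29 MPa.
For a solid shaft τ = 16T/(πd³), so d³ = 16T/(π τ_allow) = 16×247000/(π×49.29) = 25520 mm³.
d = (25520)^(1/3) = 29.44 mm.

d = 29.4 mm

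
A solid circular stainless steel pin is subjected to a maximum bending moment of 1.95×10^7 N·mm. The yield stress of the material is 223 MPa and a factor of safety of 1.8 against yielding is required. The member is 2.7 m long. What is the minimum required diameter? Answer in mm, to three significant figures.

σ_allow = 223/1.8 = 123.9 MPa.
For a solid circular section σ = 32M/(πd³), so d³ = 32M/(π σ_allow) = 32×1.9500×10^7/(π×123.9) = 1.603×10^6 mm³.
d = 117.0 mm.

d = 117 mm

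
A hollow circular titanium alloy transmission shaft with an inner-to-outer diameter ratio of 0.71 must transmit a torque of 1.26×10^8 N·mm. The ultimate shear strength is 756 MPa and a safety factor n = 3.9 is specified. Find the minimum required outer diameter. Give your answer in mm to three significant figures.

d_o = 164 mm

τ_allow = 756/3.9 = 193.8 MPa.
For a hollow shaft τ = 16T/[πd_o³(1−k⁴)] with k = 0.71, so 1−k⁴ = 0.7459.
d_o³ = 16T/[π τ_allow (1−k⁴)] = 16×1.2600×10^8/(π×193.8×0.7459) = 4.438×10^6 mm³.
d_o = 164.3 mm.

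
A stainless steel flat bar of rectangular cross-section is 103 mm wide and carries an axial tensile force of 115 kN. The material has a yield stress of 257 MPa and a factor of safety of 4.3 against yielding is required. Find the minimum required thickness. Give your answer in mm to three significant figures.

t = 18.7 mm

σ_allow = 257/4.3 = 59.77 MPa.
Required area A = F/σ_allow = 115000/59.77 = 1924 mm².
t = A/w = 1924/103 = 18.68 mm.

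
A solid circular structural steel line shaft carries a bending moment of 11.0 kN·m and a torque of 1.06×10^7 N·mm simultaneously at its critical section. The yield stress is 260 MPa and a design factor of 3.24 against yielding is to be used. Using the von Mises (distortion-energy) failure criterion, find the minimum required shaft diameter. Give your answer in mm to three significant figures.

d = 122 mm

σ_allow = σ_y/n = 260/3.24 = 80.25 MPa.
For a solid shaft σ_b = 32M/(πd³) and τ = 16T/(πd³), so the von Mises stress is σ' = (16/πd³)·√(4M²+3T²).
√(4M²+3T²) = √(4×(1.100×10^7)² + 3×(1.060×10^7)²) = 2.865×10^7 N·mm.
d³ = 16×2.865×10^7/(π×80.25) = 1.819×10^6 mm³.
d = 122.1 mm.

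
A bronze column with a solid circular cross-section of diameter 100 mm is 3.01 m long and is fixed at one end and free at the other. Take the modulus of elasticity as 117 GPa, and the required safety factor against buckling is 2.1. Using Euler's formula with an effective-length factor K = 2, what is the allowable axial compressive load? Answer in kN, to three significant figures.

I = πd⁴/64 = π×100⁴/64 = 4.909×10^6 mm⁴.
Effective length L_e = KL = 2×3.01 m = 6020 mm.
Euler critical load P_cr = π²EI/L_e² = π²×117000×4.909×10^6/6020² = 156400 N.
P_allow = P_cr/n = 156400/2.1 = 74480 N.

P_allow = 74.5 kN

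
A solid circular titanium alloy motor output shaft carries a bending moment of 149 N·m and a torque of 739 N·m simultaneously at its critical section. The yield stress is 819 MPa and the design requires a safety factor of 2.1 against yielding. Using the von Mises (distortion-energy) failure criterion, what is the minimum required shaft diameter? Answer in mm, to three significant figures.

σ_allow = σ_y/n = 819/2.1 = 390.0 MPa.
For a solid shaft σ_b = 32M/(πd³) and τ = 16T/(πd³), so the von Mises stress is σ' = (16/πd³)·√(4M²+3T²).
√(4M²+3T²) = √(4×(149000)² + 3×(739000)²) = 1.314×10^6 N·mm.
d³ = 16×1.314×10^6/(π×390.0) = 17160 mm³.
d = 25.79 mm.

d = 25.8 mm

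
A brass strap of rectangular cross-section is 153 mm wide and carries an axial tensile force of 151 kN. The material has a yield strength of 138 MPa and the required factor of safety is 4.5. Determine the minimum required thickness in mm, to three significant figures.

σ_allow = 138/4.5 = 30.67 MPa.
Required area A = F/σ_allow = 151000/30.67 = 4924 mm².
t = A/w = 4924/153 = 32.18 mm.

t = 32.2 mm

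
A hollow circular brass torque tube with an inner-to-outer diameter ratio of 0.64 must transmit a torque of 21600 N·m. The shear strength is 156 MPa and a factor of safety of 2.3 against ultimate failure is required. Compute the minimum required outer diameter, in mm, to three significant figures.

d_o = 125 mm

τ_allow = 156/2.3 = 67.83 MPa.
For a hollow shaft τ = 16T/[πd_o³(1−k⁴)] with k = 0.64, so 1−k⁴ = 0.8322.
d_o³ = 16T/[π τ_allow (1−k⁴)] = 16×2.1600×10^7/(π×67.83×0.8322) = 1.949×10^6 mm³.
d_o = 124.9 mm.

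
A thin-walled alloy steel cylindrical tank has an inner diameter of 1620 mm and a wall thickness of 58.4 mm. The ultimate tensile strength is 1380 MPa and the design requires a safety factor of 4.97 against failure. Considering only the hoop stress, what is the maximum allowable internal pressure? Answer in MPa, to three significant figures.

p_allow = 20.0 MPa

σ_allow = 1380/4.97 = 277.7 MPa.
σ_h = pD/(2t) → p_allow = 2σ_allow t/D = 2×277.7×58.4/1620 = 20.02 MPa.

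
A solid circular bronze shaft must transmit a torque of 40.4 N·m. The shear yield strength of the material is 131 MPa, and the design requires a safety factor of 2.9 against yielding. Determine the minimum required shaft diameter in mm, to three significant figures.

d = 16.6 mm

Allowable shear stress τ_allow = 131/2.9 = 45.17 MPa.
For a solid shaft τ = 16T/(πd³), so d³ = 16T/(π τ_allow) = 16×40400/(π×45.17) = 4555 mm³.
d = (4555)^(1/3) = 16.58 mm.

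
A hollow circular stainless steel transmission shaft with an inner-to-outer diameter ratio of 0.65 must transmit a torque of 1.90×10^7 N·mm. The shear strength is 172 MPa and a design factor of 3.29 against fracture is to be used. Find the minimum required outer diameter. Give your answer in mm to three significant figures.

τ_allow = 172/3.29 = 52.28 MPa.
For a hollow shaft τ = 16T/[πd_o³(1−k⁴)] with k = 0.65, so 1−k⁴ = 0.8215.
d_o³ = 16T/[π τ_allow (1−k⁴)] = 16×1.9000×10^7/(π×52.28×0.8215) = 2.253×10^6 mm³.
d_o = 131.1 mm.

d_o = 131 mm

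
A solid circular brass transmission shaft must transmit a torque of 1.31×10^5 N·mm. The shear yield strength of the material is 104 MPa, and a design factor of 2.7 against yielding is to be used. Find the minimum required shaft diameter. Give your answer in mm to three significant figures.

Allowable shear stress τ_allow = 104/2.7 = 38.52 MPa.
For a solid shaft τ = 16T/(πd³), so d³ = 16T/(π τ_allow) = 16×131000/(π×38.52) = 17320 mm³.
d = (17320)^(1/3) = 25.87 mm.

d = 25.9 mm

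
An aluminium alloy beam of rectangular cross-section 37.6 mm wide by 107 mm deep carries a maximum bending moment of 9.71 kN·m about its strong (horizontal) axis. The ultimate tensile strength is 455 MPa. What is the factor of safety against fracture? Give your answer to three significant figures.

Section modulus S = bh²/6 = 37.6×107²/6 = 71750 mm³.
σ = M/S = 9710000/71750 = 135.3 MPa.
n = 455/135.3 = 3.362.

n = 3.36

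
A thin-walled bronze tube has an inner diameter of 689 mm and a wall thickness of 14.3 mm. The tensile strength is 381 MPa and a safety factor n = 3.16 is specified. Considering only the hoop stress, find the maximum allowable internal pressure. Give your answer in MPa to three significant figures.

p_allow = 5.00 MPa

σ_allow = 381/3.16 = 120.6 MPa.
σ_h = pD/(2t) → p_allow = 2σ_allow t/D = 2×120.6×14.3/689 = 5.005 MPa.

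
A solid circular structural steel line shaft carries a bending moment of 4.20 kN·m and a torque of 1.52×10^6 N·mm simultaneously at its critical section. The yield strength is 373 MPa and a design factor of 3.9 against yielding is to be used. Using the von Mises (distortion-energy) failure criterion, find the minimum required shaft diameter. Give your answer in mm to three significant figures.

σ_allow = σ_y/n = 373/3.9 = 95.64 MPa.
For a solid shaft σ_b = 32M/(πd³) and τ = 16T/(πd³), so the von Mises stress is σ' = (16/πd³)·√(4M²+3T²).
√(4M²+3T²) = √(4×(4.200×10^6)² + 3×(1.520×10^6)²) = 8.803×10^6 N·mm.
d³ = 16×8.803×10^6/(π×95.64) = 468800 mm³.
d = 77.68 mm.

d = 77.7 mm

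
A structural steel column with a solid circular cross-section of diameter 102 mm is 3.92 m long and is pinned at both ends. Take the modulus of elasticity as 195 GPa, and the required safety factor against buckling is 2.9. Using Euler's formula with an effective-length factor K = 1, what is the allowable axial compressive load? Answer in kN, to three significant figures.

I = πd⁴/64 = π×102⁴/64 = 5.313×10^6 mm⁴.
Effective length L_e = KL = 1×3.92 m = 3920 mm.
Euler critical load P_cr = π²EI/L_e² = π²×195000×5.313×10^6/3920² = 665500 N.
P_allow = P_cr/n = 665500/2.9 = 229500 N.

P_allow = 229 kN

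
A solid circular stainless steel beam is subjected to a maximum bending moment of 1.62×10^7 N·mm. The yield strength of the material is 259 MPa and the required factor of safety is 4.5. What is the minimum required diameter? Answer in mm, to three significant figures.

d = 142 mm

σ_allow = 259/4.5 = 57.56 MPa.
For a solid circular section σ = 32M/(πd³), so d³ = 32M/(π σ_allow) = 32×1.6200×10^7/(π×57.56) = 2.867×10^6 mm³.
d = 142.1 mm.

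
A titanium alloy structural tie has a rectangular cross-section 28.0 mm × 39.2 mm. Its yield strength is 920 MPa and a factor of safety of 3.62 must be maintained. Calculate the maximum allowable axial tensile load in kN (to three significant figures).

σ_allow = 920/3.62 = 254.1 MPa.
A = 28.0×39.2 = 1098 mm².
F_allow = σ_allow × A = 254.1×1098 = 278900 N.

F_allow = 279 kN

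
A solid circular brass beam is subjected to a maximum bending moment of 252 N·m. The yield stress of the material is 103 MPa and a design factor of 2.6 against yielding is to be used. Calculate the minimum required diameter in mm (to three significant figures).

d = 40.2 mm

σ_allow = 103/2.6 = 39.62 MPa.
For a solid circular section σ = 32M/(πd³), so d³ = 32M/(π σ_allow) = 32×252000/(π×39.62) = 64790 mm³.
d = 40.16 mm.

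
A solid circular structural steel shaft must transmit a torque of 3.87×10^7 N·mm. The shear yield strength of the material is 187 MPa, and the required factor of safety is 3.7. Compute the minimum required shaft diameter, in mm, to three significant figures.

Allowable shear stress τ_allow = 187/3.7 = 50.54 MPa.
For a solid shaft τ = 16T/(πd³), so d³ = 16T/(π τ_allow) = 16×3.8700×10^7/(π×50.54) = 3.900×10^6 mm³.
d = (3.900×10^6)^(1/3) = 157.4 mm.

d = 157 mm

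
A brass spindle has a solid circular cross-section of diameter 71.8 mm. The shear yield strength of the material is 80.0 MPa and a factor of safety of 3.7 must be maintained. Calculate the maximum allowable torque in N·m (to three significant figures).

T_allow = 1570 N·m

τ_allow = 80.0/3.7 = 21.62 MPa.
For a solid shaft T_allow = τ_allow·πd³/16; πd³/16 = π×71.8³/16 = 72680 mm³.
T_allow = 21.62×72680 = 1.571×10^6 N·mm = 1571 N·m.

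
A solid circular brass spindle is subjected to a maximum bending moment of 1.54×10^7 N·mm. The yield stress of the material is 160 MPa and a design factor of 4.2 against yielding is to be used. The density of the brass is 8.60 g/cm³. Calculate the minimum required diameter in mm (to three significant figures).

σ_allow = 160/4.2 = 38.10 MPa.
For a solid circular section σ = 32M/(πd³), so d³ = 32M/(π σ_allow) = 32×1.5400×10^7/(π×38.10) = 4.118×10^6 mm³.
d = 160.3 mm.

d = 160 mm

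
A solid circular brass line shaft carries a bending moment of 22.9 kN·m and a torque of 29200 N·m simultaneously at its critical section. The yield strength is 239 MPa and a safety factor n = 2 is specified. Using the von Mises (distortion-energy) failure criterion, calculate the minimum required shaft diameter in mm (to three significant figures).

d = 143 mm

σ_allow = σ_y/n = 239/2 = 119.5 MPa.
For a solid shaft σ_b = 32M/(πd³) and τ = 16T/(πd³), so the von Mises stress is σ' = (16/πd³)·√(4M²+3T²).
√(4M²+3T²) = √(4×(2.290×10^7)² + 3×(2.920×10^7)²) = 6.823×10^7 N·mm.
d³ = 16×6.823×10^7/(π×119.5) = 2.908×10^6 mm³.
d = 142.7 mm.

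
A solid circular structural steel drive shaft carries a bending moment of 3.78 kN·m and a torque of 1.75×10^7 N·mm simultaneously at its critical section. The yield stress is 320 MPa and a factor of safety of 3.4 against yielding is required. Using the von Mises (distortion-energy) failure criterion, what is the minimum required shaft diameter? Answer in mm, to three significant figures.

σ_allow = σ_y/n = 320/3.4 = 94.12 MPa.
For a solid shaft σ_b = 32M/(πd³) and τ = 16T/(πd³), so the von Mises stress is σ' = (16/πd³)·√(4M²+3T²).
√(4M²+3T²) = √(4×(3.780×10^6)² + 3×(1.750×10^7)²) = 3.124×10^7 N·mm.
d³ = 16×3.124×10^7/(π×94.12) = 1.690×10^6 mm³.
d = 119.1 mm.

d = 119 mm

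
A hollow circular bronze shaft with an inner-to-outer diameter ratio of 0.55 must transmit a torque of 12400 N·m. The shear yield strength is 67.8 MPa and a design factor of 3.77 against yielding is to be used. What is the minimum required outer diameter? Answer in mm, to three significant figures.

d_o = 157 mm

τ_allow = 67.8/3.77 = 17.98 MPa.
For a hollow shaft τ = 16T/[πd_o³(1−k⁴)] with k = 0.55, so 1−k⁴ = 0.9085.
d_o³ = 16T/[π τ_allow (1−k⁴)] = 16×1.2400×10^7/(π×17.98×0.9085) = 3.865×10^6 mm³.
d_o = 156.9 mm.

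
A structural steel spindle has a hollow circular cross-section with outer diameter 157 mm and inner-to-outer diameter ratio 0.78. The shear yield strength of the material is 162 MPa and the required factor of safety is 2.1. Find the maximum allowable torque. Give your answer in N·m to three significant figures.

T_allow = 36900 N·m

τ_allow = 162/2.1 = 77.14 MPa.
For a hollow shaft T_allow = τ_allow·πd_o³(1−k⁴)/16 with 1−k⁴ = 0.6298, so πd_o³(1−k⁴)/16 = 478600 mm³.
T_allow = 77.14×478600 = 3.692×10^7 N·mm = 36920 N·m.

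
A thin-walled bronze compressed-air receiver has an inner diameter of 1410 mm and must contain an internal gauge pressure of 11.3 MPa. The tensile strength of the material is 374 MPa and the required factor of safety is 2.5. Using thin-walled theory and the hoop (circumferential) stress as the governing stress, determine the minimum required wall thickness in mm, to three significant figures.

t = 53.3 mm

σ_allow = 374/2.5 = 149.6 MPa.
Hoop stress σ_h = pD/(2t), so t = pD/(2σ_allow) = 11.3×1410/(2×149.6) = 53.25 mm.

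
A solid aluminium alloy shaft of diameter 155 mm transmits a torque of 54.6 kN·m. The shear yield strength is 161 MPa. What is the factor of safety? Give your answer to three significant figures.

τ = 16T/(πd³) = 16×5.4600×10^7/(π×155³) = 74.67 MPa.
n = τ_limit/τ = 161/74.67 = 2.156.

n = 2.16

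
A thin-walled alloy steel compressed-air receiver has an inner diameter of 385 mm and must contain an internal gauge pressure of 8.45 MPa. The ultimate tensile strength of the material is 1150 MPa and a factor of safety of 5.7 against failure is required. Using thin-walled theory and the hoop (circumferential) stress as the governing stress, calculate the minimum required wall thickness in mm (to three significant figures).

t = 8.06 mm

σ_allow = 1150/5.7 = 201.8 MPa.
Hoop stress σ_h = pD/(2t), so t = pD/(2σ_allow) = 8.45×385/(2×201.8) = 8.062 mm.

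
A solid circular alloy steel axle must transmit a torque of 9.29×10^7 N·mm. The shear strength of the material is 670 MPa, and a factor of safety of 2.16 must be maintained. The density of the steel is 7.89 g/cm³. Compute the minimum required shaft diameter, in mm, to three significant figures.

d = 115 mm

Allowable shear stress τ_allow = 670/2.16 = 310.2 MPa.
For a solid shaft τ = 16T/(πd³), so d³ = 16T/(π τ_allow) = 16×9.2900×10^7/(π×310.2) = 1.525×10^6 mm³.
d = (1.525×10^6)^(1/3) = 115.1 mm.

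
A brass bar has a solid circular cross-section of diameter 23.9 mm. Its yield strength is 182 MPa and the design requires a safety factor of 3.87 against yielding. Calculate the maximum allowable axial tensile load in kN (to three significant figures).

F_allow = 21.1 kN

σ_allow = 182/3.87 = 47.03 MPa.
A = πd²/4 = π×23.9²/4 = 448.6 mm².
F_allow = σ_allow × A = 47.03×448.6 = 21100 N.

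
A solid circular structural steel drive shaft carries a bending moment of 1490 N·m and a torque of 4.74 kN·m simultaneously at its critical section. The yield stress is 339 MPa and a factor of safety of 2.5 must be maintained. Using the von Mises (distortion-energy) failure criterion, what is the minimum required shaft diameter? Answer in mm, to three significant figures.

σ_allow = σ_y/n = 339/2.5 = 135.6 MPa.
For a solid shaft σ_b = 32M/(πd³) and τ = 16T/(πd³), so the von Mises stress is σ' = (16/πd³)·√(4M²+3T²).
√(4M²+3T²) = √(4×(1.490×10^6)² + 3×(4.740×10^6)²) = 8.734×10^6 N·mm.
d³ = 16×8.734×10^6/(π×135.6) = 328000 mm³.
d = 68.97 mm.

d = 69.0 mm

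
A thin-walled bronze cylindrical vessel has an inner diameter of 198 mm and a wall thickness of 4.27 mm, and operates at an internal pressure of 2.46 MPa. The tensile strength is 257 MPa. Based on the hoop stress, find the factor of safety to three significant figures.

σ_h = pD/(2t) = 2.46×198/(2×4.27) = 57.04 MPa.
n = 257/57.04 = 4.506.

n = 4.51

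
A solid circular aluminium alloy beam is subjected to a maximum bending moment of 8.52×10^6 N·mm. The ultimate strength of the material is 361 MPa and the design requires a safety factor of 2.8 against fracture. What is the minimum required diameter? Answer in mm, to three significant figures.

σ_allow = 361/2.8 = 128.9 MPa.
For a solid circular section σ = 32M/(πd³), so d³ = 32M/(π σ_allow) = 32×8520000/(π×128.9) = 673100 mm³.
d = 87.64 mm.

d = 87.6 mm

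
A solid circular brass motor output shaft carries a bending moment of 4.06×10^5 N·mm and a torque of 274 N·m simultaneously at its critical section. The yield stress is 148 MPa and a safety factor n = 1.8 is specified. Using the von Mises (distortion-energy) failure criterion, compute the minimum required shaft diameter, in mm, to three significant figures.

σ_allow = σ_y/n = 148/1.8 = 82.22 MPa.
For a solid shaft σ_b = 32M/(πd³) and τ = 16T/(πd³), so the von Mises stress is σ' = (16/πd³)·√(4M²+3T²).
√(4M²+3T²) = √(4×(406000)² + 3×(274000)²) = 940500 N·mm.
d³ = 16×940500/(π×82.22) = 58260 mm³.
d = 38.77 mm.

d = 38.8 mm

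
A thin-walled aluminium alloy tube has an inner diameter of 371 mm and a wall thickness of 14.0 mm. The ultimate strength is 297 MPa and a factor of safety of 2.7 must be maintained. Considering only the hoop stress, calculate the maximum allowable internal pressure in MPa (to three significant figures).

σ_allow = 297/2.7 = 110.0 MPa.
σ_h = pD/(2t) → p_allow = 2σ_allow t/D = 2×110.0×14.0/371 = 8.302 MPa.

p_allow = 8.30 MPa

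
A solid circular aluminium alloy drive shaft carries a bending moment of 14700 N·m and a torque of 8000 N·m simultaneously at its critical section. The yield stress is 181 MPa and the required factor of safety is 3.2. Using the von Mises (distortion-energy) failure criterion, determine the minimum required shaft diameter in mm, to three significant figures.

d = 143 mm

σ_allow = σ_y/n = 181/3.2 = 56.56 MPa.
For a solid shaft σ_b = 32M/(πd³) and τ = 16T/(πd³), so the von Mises stress is σ' = (16/πd³)·√(4M²+3T²).
√(4M²+3T²) = √(4×(1.470×10^7)² + 3×(8.000×10^6)²) = 3.250×10^7 N·mm.
d³ = 16×3.250×10^7/(π×56.56) = 2.926×10^6 mm³.
d = 143.0 mm.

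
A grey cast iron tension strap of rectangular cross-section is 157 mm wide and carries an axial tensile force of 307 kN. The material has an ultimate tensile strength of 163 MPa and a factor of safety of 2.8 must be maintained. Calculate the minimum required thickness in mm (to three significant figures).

σ_allow = 163/2.8 = 58.21 MPa.
Required area A = F/σ_allow = 307000/58.21 = 5274 mm².
t = A/w = 5274/157 = 33.59 mm.

t = 33.6 mm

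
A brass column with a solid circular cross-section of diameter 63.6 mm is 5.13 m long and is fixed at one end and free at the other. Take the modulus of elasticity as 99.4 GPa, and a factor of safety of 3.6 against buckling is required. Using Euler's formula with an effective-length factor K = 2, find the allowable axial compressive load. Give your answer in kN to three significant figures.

I = πd⁴/64 = π×63.6⁴/64 = 803200 mm⁴.
Effective length L_e = KL = 2×5.13 m = 10260 mm.
Euler critical load P_cr = π²EI/L_e² = π²×99400×803200/10260² = 7485 N.
P_allow = P_cr/n = 7485/3.6 = 2079 N.

P_allow = 2.08 kN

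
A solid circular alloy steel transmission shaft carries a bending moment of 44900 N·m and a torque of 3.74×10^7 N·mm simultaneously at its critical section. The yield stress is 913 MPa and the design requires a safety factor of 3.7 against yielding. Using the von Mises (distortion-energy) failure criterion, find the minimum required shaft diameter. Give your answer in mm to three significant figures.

d = 132 mm

σ_allow = σ_y/n = 913/3.7 = 246.8 MPa.
For a solid shaft σ_b = 32M/(πd³) and τ = 16T/(πd³), so the von Mises stress is σ' = (16/πd³)·√(4M²+3T²).
√(4M²+3T²) = √(4×(4.490×10^7)² + 3×(3.740×10^7)²) = 1.107×10^8 N·mm.
d³ = 16×1.107×10^8/(π×246.8) = 2.285×10^6 mm³.
d = 131.7 mm.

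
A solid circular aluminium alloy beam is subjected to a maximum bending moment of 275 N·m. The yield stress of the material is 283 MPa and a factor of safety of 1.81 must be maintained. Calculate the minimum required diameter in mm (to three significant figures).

σ_allow = 283/1.81 = 156.4 MPa.
For a solid circular section σ = 32M/(πd³), so d³ = 32M/(π σ_allow) = 32×275000/(π×156.4) = 17920 mm³.
d = 26.17 mm.

d = 26.2 mm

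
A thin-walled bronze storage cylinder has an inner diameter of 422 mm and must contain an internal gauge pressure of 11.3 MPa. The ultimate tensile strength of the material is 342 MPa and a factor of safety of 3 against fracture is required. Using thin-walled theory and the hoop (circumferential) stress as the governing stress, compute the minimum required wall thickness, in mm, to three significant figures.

t = 20.9 mm

σ_allow = 342/3 = 114.0 MPa.
Hoop stress σ_h = pD/(2t), so t = pD/(2σ_allow) = 11.3×422/(2×114.0) = 20.91 mm.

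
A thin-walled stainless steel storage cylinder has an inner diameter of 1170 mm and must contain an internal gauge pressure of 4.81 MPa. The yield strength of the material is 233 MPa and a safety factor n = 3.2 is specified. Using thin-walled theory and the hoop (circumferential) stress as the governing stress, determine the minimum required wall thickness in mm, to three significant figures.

σ_allow = 233/3.2 = 72.81 MPa.
Hoop stress σ_h = pD/(2t), so t = pD/(2σ_allow) = 4.81×1170/(2×72.81) = 38.65 mm.

t = 38.6 mm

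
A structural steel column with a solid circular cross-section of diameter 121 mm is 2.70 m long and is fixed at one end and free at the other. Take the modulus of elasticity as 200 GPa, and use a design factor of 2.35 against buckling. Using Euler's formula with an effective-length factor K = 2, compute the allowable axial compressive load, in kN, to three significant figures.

P_allow = 303 kN

I = πd⁴/64 = π×121⁴/64 = 1.052×10^7 mm⁴.
Effective length L_e = KL = 2×2.70 m = 5400 mm.
Euler critical load P_cr = π²EI/L_e² = π²×200000×1.052×10^7/5400² = 712300 N.
P_allow = P_cr/n = 712300/2.35 = 303100 N.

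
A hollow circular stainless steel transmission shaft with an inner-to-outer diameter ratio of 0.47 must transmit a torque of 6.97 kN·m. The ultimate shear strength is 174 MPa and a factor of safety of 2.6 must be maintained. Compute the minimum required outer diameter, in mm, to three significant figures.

τ_allow = 174/2.6 = 66.92 MPa.
For a hollow shaft τ = 16T/[πd_o³(1−k⁴)] with k = 0.47, so 1−k⁴ = 0.9512.
d_o³ = 16T/[π τ_allow (1−k⁴)] = 16×6970000/(π×66.92×0.9512) = 557600 mm³.
d_o = 82.31 mm.

d_o = 82.3 mm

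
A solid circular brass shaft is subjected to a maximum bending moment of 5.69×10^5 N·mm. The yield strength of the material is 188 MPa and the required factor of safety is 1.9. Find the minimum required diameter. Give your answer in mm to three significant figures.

σ_allow = 188/1.9 = 98.95 MPa.
For a solid circular section σ = 32M/(πd³), so d³ = 32M/(π σ_allow) = 32×569000/(π×98.95) = 58570 mm³.
d = 38.84 mm.

d = 38.8 mm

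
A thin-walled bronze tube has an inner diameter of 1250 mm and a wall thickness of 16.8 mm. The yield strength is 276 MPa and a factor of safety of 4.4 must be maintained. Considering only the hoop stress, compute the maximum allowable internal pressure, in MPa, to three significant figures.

σ_allow = 276/4.4 = 62.73 MPa.
σ_h = pD/(2t) → p_allow = 2σ_allow t/D = 2×62.73×16.8/1250 = 1.686 MPa.

p_allow = 1.69 MPa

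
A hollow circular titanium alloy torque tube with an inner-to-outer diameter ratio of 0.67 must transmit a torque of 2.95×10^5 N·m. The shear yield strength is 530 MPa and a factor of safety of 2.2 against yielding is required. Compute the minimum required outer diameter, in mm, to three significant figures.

τ_allow = 530/2.2 = 240.9 MPa.
For a hollow shaft τ = 16T/[πd_o³(1−k⁴)] with k = 0.67, so 1−k⁴ = 0.7985.
d_o³ = 16T/[π τ_allow (1−k⁴)] = 16×2.9500×10^8/(π×240.9×0.7985) = 7.810×10^6 mm³.
d_o = 198.4 mm.

d_o = 198 mm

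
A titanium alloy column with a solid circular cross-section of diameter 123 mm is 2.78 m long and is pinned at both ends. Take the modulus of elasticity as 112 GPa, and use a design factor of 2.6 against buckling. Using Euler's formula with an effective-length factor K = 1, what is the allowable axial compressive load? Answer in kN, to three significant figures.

I = πd⁴/64 = π×123⁴/64 = 1.124×10^7 mm⁴.
Effective length L_e = KL = 1×2.78 m = 2780 mm.
Euler critical load P_cr = π²EI/L_e² = π²×112000×1.124×10^7/2780² = 1.607×10^6 N.
P_allow = P_cr/n = 1.607×10^6/2.6 = 618100 N.

P_allow = 618 kN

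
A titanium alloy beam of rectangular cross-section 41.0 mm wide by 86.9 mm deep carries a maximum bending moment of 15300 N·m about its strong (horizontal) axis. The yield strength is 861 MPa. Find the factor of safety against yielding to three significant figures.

Section modulus S = bh²/6 = 41.0×86.9²/6 = 51600 mm³.
σ = M/S = 1.5300×10^7/51600 = 296.5 MPa.
n = 861/296.5 = 2.904.

n = 2.90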